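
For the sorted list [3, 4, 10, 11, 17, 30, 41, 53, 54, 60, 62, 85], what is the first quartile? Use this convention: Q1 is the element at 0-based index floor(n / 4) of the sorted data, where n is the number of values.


The list has n = 12 elements.
Q1 index = floor(12 / 4) = floor(3) = 3
Counting from index 0 in the sorted data, the element at index 3 is 11.
Final answer: 11


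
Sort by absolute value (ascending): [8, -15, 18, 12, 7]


Compute absolute values:
  |8| = 8
  |-15| = 15
  |18| = 18
  |12| = 12
  |7| = 7
Absolute values in increasing order: 7 < 8 < 12 < 15 < 18
Listing the original numbers in that order gives the answer.
Final answer: [7, 8, 12, -15, 18]


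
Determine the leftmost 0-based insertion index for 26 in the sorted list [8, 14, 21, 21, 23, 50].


List is sorted: [8, 14, 21, 21, 23, 50]
We need the leftmost position where 26 can be inserted, i.e. the first index whose element is >= 26 (or the end of the list if none is).
Binary search with low=0, high=6 (0-based indices):
  low=0, high=6, mid=3: a[3]=21 < 26, so low = 4
  low=4, high=6, mid=5: a[5]=50 >= 26, so high = 5
  low=4, high=5, mid=4: a[4]=23 < 26, so low = 5
Now low = high = 5, so the insertion index is 5.
Final answer: 5


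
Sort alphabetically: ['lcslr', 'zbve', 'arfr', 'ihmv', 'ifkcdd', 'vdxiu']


Compare strings character by character (the first differing letter decides):
  'arfr' < 'ifkcdd' since 'a' < 'i' at position 1
  'ifkcdd' < 'ihmv' since 'f' < 'h' at position 2
  'ihmv' < 'lcslr' since 'i' < 'l' at position 1
  'lcslr' < 'vdxiu' since 'l' < 'v' at position 1
  'vdxiu' < 'zbve' since 'v' < 'z' at position 1
Chaining these comparisons gives the alphabetical order.
Final answer: ['arfr', 'ifkcdd', 'ihmv', 'lcslr', 'vdxiu', 'zbve']


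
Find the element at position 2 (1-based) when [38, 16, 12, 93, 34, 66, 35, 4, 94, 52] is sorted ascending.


Sort ascending: [4, 12, 16, 34, 35, 38, 52, 66, 93, 94]
The 2nd element (1-indexed) is at index 1.
Value = 12
Final answer: 12


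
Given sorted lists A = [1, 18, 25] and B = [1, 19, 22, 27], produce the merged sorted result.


List A: [1, 18, 25]
List B: [1, 19, 22, 27]
Repeatedly compare the front elements and take the smaller:
  1 vs 1 -> take 1
  18 vs 1 -> take 1
  18 vs 19 -> take 18
  25 vs 19 -> take 19
  25 vs 22 -> take 22
  25 vs 27 -> take 25
  A is exhausted; append the rest of B: [27]
Final answer: [1, 1, 18, 19, 22, 25, 27]


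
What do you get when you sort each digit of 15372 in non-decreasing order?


The number 15372 has digits: 1, 5, 3, 7, 2
Sorted: 1, 2, 3, 5, 7
Joining the sorted digits gives the result.
Final answer: 12357


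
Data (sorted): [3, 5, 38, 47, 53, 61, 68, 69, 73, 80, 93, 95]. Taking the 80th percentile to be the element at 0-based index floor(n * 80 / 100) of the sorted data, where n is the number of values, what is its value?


The dataset has n = 12 elements.
Index = floor(12 * 80 / 100) = floor(960 / 100) = floor(9.6) = 9
Counting from index 0 in the sorted data, the element at index 9 is 80.
Final answer: 80


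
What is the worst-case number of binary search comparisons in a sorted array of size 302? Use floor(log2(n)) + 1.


Binary search halves the search space each step.
Maximum comparisons = floor(log2(302)) + 1
log2(302) = 8.2384
floor(log2(302)) = 8, so 8 + 1 = 9
Final answer: 9


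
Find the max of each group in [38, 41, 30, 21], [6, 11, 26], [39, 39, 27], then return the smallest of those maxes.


Find max of each group:
  Group 1: [38, 41, 30, 21] -> max = 41
  Group 2: [6, 11, 26] -> max = 26
  Group 3: [39, 39, 27] -> max = 39
Maxes: [41, 26, 39]
Minimum of maxes = 26
Final answer: 26


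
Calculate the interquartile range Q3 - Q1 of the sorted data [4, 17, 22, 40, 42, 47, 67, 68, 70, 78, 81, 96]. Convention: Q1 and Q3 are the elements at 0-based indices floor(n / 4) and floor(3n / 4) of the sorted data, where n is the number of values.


The data has n = 12 elements.
Q1 index = floor(12 / 4) = floor(3) = 3; Q3 index = floor(3 * 12 / 4) = floor(9) = 9
Q1 = element at index 3 = 40
Q3 = element at index 9 = 78
IQR = 78 - 40 = 38
Final answer: 38


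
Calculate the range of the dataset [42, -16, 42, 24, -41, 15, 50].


Maximum value: 50
Minimum value: -41
Range = 50 - (-41) = 91
Final answer: 91


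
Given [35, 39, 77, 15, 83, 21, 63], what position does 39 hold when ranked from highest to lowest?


Sort descending: [83, 77, 63, 39, 35, 21, 15]
Find 39 in the sorted list.
39 is at position 4.
Final answer: 4


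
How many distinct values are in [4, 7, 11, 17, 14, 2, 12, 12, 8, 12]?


List all unique values:
Distinct values: [2, 4, 7, 8, 11, 12, 14, 17]
Count = 8
Final answer: 8


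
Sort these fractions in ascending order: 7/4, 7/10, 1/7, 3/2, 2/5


Convert to decimal for comparison:
  7/4 = 1.75
  7/10 = 0.7
  1/7 = 0.1429
  3/2 = 1.5
  2/5 = 0.4
Decimals in increasing order: 0.1429 < 0.4 < 0.7 < 1.5 < 1.75
Writing each back as its fraction gives the sorted order.
Final answer: 1/7, 2/5, 7/10, 3/2, 7/4


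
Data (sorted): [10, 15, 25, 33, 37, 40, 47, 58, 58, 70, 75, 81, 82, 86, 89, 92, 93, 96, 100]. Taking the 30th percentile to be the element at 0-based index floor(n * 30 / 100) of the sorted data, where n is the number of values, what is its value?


The dataset has n = 19 elements.
Index = floor(19 * 30 / 100) = floor(570 / 100) = floor(5.7) = 5
Counting from index 0 in the sorted data, the element at index 5 is 40.
Final answer: 40


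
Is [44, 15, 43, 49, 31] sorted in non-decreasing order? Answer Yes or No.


Check consecutive pairs:
  44 <= 15? False
  15 <= 43? True
  43 <= 49? True
  49 <= 31? False
2 consecutive pair(s) are out of order, so the list is not sorted.
Final answer: No


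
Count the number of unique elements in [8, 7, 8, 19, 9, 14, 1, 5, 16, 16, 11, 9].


List all unique values:
Distinct values: [1, 5, 7, 8, 9, 11, 14, 16, 19]
Count = 9
Final answer: 9


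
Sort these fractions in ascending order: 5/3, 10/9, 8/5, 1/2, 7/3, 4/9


Convert to decimal for comparison:
  5/3 = 1.6667
  10/9 = 1.1111
  8/5 = 1.6
  1/2 = 0.5
  7/3 = 2.3333
  4/9 = 0.4444
Decimals in increasing order: 0.4444 < 0.5 < 1.1111 < 1.6 < 1.6667 < 2.3333
Writing each back as its fraction gives the sorted order.
Final answer: 4/9, 1/2, 10/9, 8/5, 5/3, 7/3


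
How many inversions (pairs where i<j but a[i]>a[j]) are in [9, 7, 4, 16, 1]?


For each element, count the later elements that are smaller than it:
  9 (index 0): smaller elements after it = [7, 4, 1] -> 3
  7 (index 1): smaller elements after it = [4, 1] -> 2
  4 (index 2): smaller elements after it = [1] -> 1
  16 (index 3): smaller elements after it = [1] -> 1
Total inversions = 3 + 2 + 1 + 1 = 7
Final answer: 7


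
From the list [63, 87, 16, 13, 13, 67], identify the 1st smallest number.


Sort ascending: [13, 13, 16, 63, 67, 87]
The 1st element (1-indexed) is at index 0.
Value = 13
Final answer: 13


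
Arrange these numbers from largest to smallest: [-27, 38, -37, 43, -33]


Original list: [-27, 38, -37, 43, -33]
Repeatedly take the largest remaining element:
  Remaining [-27, 38, -37, 43, -33] -> largest is 43
  Remaining [-27, 38, -37, -33] -> largest is 38
  Remaining [-27, -37, -33] -> largest is -27
  Remaining [-37, -33] -> largest is -33
  Remaining [-37] -> largest is -37
Collecting the picks in order gives the descending list.
Final answer: [43, 38, -27, -33, -37]


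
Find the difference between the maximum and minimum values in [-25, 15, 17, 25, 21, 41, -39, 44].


Maximum value: 44
Minimum value: -39
Range = 44 - (-39) = 83
Final answer: 83


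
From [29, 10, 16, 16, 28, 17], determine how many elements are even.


Check each element:
  29 is odd
  10 is even
  16 is even
  16 is even
  28 is even
  17 is odd
Evens: [10, 16, 16, 28]
Count of evens = 4
Final answer: 4


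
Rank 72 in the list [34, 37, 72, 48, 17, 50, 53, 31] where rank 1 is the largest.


Sort descending: [72, 53, 50, 48, 37, 34, 31, 17]
Find 72 in the sorted list.
72 is at position 1.
Final answer: 1


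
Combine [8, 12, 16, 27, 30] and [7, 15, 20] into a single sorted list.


List A: [8, 12, 16, 27, 30]
List B: [7, 15, 20]
Repeatedly compare the front elements and take the smaller:
  8 vs 7 -> take 7
  8 vs 15 -> take 8
  12 vs 15 -> take 12
  16 vs 15 -> take 15
  16 vs 20 -> take 16
  27 vs 20 -> take 20
  B is exhausted; append the rest of A: [27, 30]
Final answer: [7, 8, 12, 15, 16, 20, 27, 30]


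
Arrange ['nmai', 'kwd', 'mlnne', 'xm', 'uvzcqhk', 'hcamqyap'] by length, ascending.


Compute lengths:
  'nmai' has length 4
  'kwd' has length 3
  'mlnne' has length 5
  'xm' has length 2
  'uvzcqhk' has length 7
  'hcamqyap' has length 8
Lengths in increasing order: 2 < 3 < 4 < 5 < 7 < 8
Listing the words in that order gives the answer.
Final answer: ['xm', 'kwd', 'nmai', 'mlnne', 'uvzcqhk', 'hcamqyap']


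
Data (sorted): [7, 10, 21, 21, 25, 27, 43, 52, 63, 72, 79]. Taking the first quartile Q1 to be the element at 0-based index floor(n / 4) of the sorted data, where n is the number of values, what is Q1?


The list has n = 11 elements.
Q1 index = floor(11 / 4) = floor(2.75) = 2
Counting from index 0 in the sorted data, the element at index 2 is 21.
Final answer: 21


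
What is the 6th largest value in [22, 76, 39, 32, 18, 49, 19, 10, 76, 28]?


Sort descending: [76, 76, 49, 39, 32, 28, 22, 19, 18, 10]
The 6th element (1-indexed) is at index 5.
Value = 28
Final answer: 28


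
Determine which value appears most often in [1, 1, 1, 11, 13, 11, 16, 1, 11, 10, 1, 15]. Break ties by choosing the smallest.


Count the frequency of each value:
  1 appears 5 time(s)
  10 appears 1 time(s)
  11 appears 3 time(s)
  13 appears 1 time(s)
  15 appears 1 time(s)
  16 appears 1 time(s)
Maximum frequency is 5.
Only 1 reaches that frequency, so it is the mode.
Final answer: 1


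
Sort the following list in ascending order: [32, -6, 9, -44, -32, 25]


Original list: [32, -6, 9, -44, -32, 25]
Repeatedly take the smallest remaining element:
  Remaining [32, -6, 9, -44, -32, 25] -> smallest is -44
  Remaining [32, -6, 9, -32, 25] -> smallest is -32
  Remaining [32, -6, 9, 25] -> smallest is -6
  Remaining [32, 9, 25] -> smallest is 9
  Remaining [32, 25] -> smallest is 25
  Remaining [32] -> smallest is 32
Collecting the picks in order gives the sorted list.
Final answer: [-44, -32, -6, 9, 25, 32]


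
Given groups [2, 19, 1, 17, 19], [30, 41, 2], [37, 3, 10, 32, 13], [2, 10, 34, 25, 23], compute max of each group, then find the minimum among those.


Find max of each group:
  Group 1: [2, 19, 1, 17, 19] -> max = 19
  Group 2: [30, 41, 2] -> max = 41
  Group 3: [37, 3, 10, 32, 13] -> max = 37
  Group 4: [2, 10, 34, 25, 23] -> max = 34
Maxes: [19, 41, 37, 34]
Minimum of maxes = 19
Final answer: 19


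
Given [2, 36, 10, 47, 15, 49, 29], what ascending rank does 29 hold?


Sort ascending: [2, 10, 15, 29, 36, 47, 49]
Find 29 in the sorted list.
29 is at position 4 (1-indexed).
Final answer: 4


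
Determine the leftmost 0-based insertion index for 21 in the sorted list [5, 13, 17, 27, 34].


List is sorted: [5, 13, 17, 27, 34]
We need the leftmost position where 21 can be inserted, i.e. the first index whose element is >= 21 (or the end of the list if none is).
Binary search with low=0, high=5 (0-based indices):
  low=0, high=5, mid=2: a[2]=17 < 21, so low = 3
  low=3, high=5, mid=4: a[4]=34 >= 21, so high = 4
  low=3, high=4, mid=3: a[3]=27 >= 21, so high = 3
Now low = high = 3, so the insertion index is 3.
Final answer: 3


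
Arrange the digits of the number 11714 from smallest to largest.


The number 11714 has digits: 1, 1, 7, 1, 4
Sorted: 1, 1, 1, 4, 7
Joining the sorted digits gives the result.
Final answer: 11147


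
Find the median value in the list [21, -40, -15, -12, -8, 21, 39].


First, sort the list: [-40, -15, -12, -8, 21, 21, 39]
The list has 7 elements (odd count).
The middle index is 3 (0-based), and the element there is -8.
Final answer: -8


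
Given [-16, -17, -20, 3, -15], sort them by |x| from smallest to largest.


Compute absolute values:
  |-16| = 16
  |-17| = 17
  |-20| = 20
  |3| = 3
  |-15| = 15
Absolute values in increasing order: 3 < 15 < 16 < 17 < 20
Listing the original numbers in that order gives the answer.
Final answer: [3, -15, -16, -17, -20]


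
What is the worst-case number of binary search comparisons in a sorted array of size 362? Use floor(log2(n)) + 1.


Binary search halves the search space each step.
Maximum comparisons = floor(log2(362)) + 1
log2(362) = 8.4998
floor(log2(362)) = 8, so 8 + 1 = 9
Final answer: 9


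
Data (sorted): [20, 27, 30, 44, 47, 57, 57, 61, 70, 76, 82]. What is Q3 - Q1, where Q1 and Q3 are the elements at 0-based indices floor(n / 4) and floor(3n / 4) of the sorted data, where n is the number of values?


The data has n = 11 elements.
Q1 index = floor(11 / 4) = floor(2.75) = 2; Q3 index = floor(3 * 11 / 4) = floor(8.25) = 8
Q1 = element at index 2 = 30
Q3 = element at index 8 = 70
IQR = 70 - 30 = 40
Final answer: 40


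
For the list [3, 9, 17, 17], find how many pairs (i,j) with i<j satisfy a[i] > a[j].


For each element, count the later elements that are smaller than it:
  3 (index 0): smaller elements after it = [] -> 0
  9 (index 1): smaller elements after it = [] -> 0
  17 (index 2): smaller elements after it = [] -> 0
Total inversions = 0 + 0 + 0 = 0
Final answer: 0


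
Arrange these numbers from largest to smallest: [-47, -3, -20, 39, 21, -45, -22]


Original list: [-47, -3, -20, 39, 21, -45, -22]
Repeatedly take the largest remaining element:
  Remaining [-47, -3, -20, 39, 21, -45, -22] -> largest is 39
  Remaining [-47, -3, -20, 21, -45, -22] -> largest is 21
  Remaining [-47, -3, -20, -45, -22] -> largest is -3
  Remaining [-47, -20, -45, -22] -> largest is -20
  Remaining [-47, -45, -22] -> largest is -22
  Remaining [-47, -45] -> largest is -45
  Remaining [-47] -> largest is -47
Collecting the picks in order gives the descending list.
Final answer: [39, 21, -3, -20, -22, -45, -47]


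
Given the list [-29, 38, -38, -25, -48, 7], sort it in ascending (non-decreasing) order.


Original list: [-29, 38, -38, -25, -48, 7]
Repeatedly take the smallest remaining element:
  Remaining [-29, 38, -38, -25, -48, 7] -> smallest is -48
  Remaining [-29, 38, -38, -25, 7] -> smallest is -38
  Remaining [-29, 38, -25, 7] -> smallest is -29
  Remaining [38, -25, 7] -> smallest is -25
  Remaining [38, 7] -> smallest is 7
  Remaining [38] -> smallest is 38
Collecting the picks in order gives the sorted list.
Final answer: [-48, -38, -29, -25, 7, 38]


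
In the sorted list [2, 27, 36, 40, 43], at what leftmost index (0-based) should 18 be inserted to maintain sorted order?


List is sorted: [2, 27, 36, 40, 43]
We need the leftmost position where 18 can be inserted, i.e. the first index whose element is >= 18 (or the end of the list if none is).
Binary search with low=0, high=5 (0-based indices):
  low=0, high=5, mid=2: a[2]=36 >= 18, so high = 2
  low=0, high=2, mid=1: a[1]=27 >= 18, so high = 1
  low=0, high=1, mid=0: a[0]=2 < 18, so low = 1
Now low = high = 1, so the insertion index is 1.
Final answer: 1


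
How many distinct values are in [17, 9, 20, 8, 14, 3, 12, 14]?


List all unique values:
Distinct values: [3, 8, 9, 12, 14, 17, 20]
Count = 7
Final answer: 7


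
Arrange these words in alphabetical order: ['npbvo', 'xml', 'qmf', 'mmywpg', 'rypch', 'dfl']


Compare strings character by character (the first differing letter decides):
  'dfl' < 'mmywpg' since 'd' < 'm' at position 1
  'mmywpg' < 'npbvo' since 'm' < 'n' at position 1
  'npbvo' < 'qmf' since 'n' < 'q' at position 1
  'qmf' < 'rypch' since 'q' < 'r' at position 1
  'rypch' < 'xml' since 'r' < 'x' at position 1
Chaining these comparisons gives the alphabetical order.
Final answer: ['dfl', 'mmywpg', 'npbvo', 'qmf', 'rypch', 'xml']


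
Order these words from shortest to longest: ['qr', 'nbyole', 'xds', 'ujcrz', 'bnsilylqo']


Compute lengths:
  'qr' has length 2
  'nbyole' has length 6
  'xds' has length 3
  'ujcrz' has length 5
  'bnsilylqo' has length 9
Lengths in increasing order: 2 < 3 < 5 < 6 < 9
Listing the words in that order gives the answer.
Final answer: ['qr', 'xds', 'ujcrz', 'nbyole', 'bnsilylqo']


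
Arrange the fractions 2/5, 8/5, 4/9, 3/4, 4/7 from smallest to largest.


Convert to decimal for comparison:
  2/5 = 0.4
  8/5 = 1.6
  4/9 = 0.4444
  3/4 = 0.75
  4/7 = 0.5714
Decimals in increasing order: 0.4 < 0.4444 < 0.5714 < 0.75 < 1.6
Writing each back as its fraction gives the sorted order.
Final answer: 2/5, 4/9, 4/7, 3/4, 8/5


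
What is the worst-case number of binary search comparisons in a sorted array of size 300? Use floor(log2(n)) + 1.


Binary search halves the search space each step.
Maximum comparisons = floor(log2(300)) + 1
log2(300) = 8.2288
floor(log2(300)) = 8, so 8 + 1 = 9
Final answer: 9


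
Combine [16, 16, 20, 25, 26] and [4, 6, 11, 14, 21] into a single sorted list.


List A: [16, 16, 20, 25, 26]
List B: [4, 6, 11, 14, 21]
Repeatedly compare the front elements and take the smaller:
  16 vs 4 -> take 4
  16 vs 6 -> take 6
  16 vs 11 -> take 11
  16 vs 14 -> take 14
  16 vs 21 -> take 16
  16 vs 21 -> take 16
  20 vs 21 -> take 20
  25 vs 21 -> take 21
  B is exhausted; append the rest of A: [25, 26]
Final answer: [4, 6, 11, 14, 16, 16, 20, 21, 25, 26]


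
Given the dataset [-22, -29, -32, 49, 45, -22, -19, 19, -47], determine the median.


First, sort the list: [-47, -32, -29, -22, -22, -19, 19, 45, 49]
The list has 9 elements (odd count).
The middle index is 4 (0-based), and the element there is -22.
Final answer: -22


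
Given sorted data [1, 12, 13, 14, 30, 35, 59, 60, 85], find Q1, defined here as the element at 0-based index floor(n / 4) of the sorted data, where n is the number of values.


The list has n = 9 elements.
Q1 index = floor(9 / 4) = floor(2.25) = 2
Counting from index 0 in the sorted data, the element at index 2 is 13.
Final answer: 13


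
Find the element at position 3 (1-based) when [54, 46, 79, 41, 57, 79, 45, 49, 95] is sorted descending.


Sort descending: [95, 79, 79, 57, 54, 49, 46, 45, 41]
The 3rd element (1-indexed) is at index 2.
Value = 79
Final answer: 79


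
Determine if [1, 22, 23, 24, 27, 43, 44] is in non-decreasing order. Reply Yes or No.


Check consecutive pairs:
  1 <= 22? True
  22 <= 23? True
  23 <= 24? True
  24 <= 27? True
  27 <= 43? True
  43 <= 44? True
Every consecutive pair is in order, so the list is non-decreasing.
Final answer: Yes


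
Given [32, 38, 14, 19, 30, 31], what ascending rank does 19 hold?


Sort ascending: [14, 19, 30, 31, 32, 38]
Find 19 in the sorted list.
19 is at position 2 (1-indexed).
Final answer: 2


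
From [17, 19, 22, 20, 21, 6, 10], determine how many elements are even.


Check each element:
  17 is odd
  19 is odd
  22 is even
  20 is even
  21 is odd
  6 is even
  10 is even
Evens: [22, 20, 6, 10]
Count of evens = 4
Final answer: 4


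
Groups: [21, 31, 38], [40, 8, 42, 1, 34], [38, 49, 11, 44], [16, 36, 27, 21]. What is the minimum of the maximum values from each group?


Find max of each group:
  Group 1: [21, 31, 38] -> max = 38
  Group 2: [40, 8, 42, 1, 34] -> max = 42
  Group 3: [38, 49, 11, 44] -> max = 49
  Group 4: [16, 36, 27, 21] -> max = 36
Maxes: [38, 42, 49, 36]
Minimum of maxes = 36
Final answer: 36


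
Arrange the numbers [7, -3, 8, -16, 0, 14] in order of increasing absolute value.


Compute absolute values:
  |7| = 7
  |-3| = 3
  |8| = 8
  |-16| = 16
  |0| = 0
  |14| = 14
Absolute values in increasing order: 0 < 3 < 7 < 8 < 14 < 16
Listing the original numbers in that order gives the answer.
Final answer: [0, -3, 7, 8, 14, -16]


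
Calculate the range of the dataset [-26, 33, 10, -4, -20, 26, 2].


Maximum value: 33
Minimum value: -26
Range = 33 - (-26) = 59
Final answer: 59


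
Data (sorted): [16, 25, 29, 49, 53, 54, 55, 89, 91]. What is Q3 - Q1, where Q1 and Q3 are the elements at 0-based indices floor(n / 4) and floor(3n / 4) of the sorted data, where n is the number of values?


The data has n = 9 elements.
Q1 index = floor(9 / 4) = floor(2.25) = 2; Q3 index = floor(3 * 9 / 4) = floor(6.75) = 6
Q1 = element at index 2 = 29
Q3 = element at index 6 = 55
IQR = 55 - 29 = 26
Final answer: 26


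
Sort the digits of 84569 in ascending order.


The number 84569 has digits: 8, 4, 5, 6, 9
Sorted: 4, 5, 6, 8, 9
Joining the sorted digits gives the result.
Final answer: 45689


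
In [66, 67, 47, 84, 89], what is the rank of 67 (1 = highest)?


Sort descending: [89, 84, 67, 66, 47]
Find 67 in the sorted list.
67 is at position 3.
Final answer: 3


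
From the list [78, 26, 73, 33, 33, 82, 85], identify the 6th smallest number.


Sort ascending: [26, 33, 33, 73, 78, 82, 85]
The 6th element (1-indexed) is at index 5.
Value = 82
Final answer: 82


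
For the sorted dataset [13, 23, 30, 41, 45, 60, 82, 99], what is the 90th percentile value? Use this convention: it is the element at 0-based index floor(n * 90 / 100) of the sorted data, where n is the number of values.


The dataset has n = 8 elements.
Index = floor(8 * 90 / 100) = floor(720 / 100) = floor(7.2) = 7
Counting from index 0 in the sorted data, the element at index 7 is 99.
Final answer: 99


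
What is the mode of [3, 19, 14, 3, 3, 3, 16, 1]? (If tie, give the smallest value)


Count the frequency of each value:
  1 appears 1 time(s)
  3 appears 4 time(s)
  14 appears 1 time(s)
  16 appears 1 time(s)
  19 appears 1 time(s)
Maximum frequency is 4.
Only 3 reaches that frequency, so it is the mode.
Final answer: 3


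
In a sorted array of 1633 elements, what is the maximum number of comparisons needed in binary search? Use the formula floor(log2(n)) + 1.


Binary search halves the search space each step.
Maximum comparisons = floor(log2(1633)) + 1
log2(1633) = 10.6733
floor(log2(1633)) = 10, so 10 + 1 = 11
Final answer: 11


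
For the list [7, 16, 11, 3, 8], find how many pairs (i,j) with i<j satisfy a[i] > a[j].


For each element, count the later elements that are smaller than it:
  7 (index 0): smaller elements after it = [3] -> 1
  16 (index 1): smaller elements after it = [11, 3, 8] -> 3
  11 (index 2): smaller elements after it = [3, 8] -> 2
  3 (index 3): smaller elements after it = [] -> 0
Total inversions = 1 + 3 + 2 + 0 = 6
Final answer: 6


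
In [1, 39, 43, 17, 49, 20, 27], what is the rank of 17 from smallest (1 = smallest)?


Sort ascending: [1, 17, 20, 27, 39, 43, 49]
Find 17 in the sorted list.
17 is at position 2 (1-indexed).
Final answer: 2


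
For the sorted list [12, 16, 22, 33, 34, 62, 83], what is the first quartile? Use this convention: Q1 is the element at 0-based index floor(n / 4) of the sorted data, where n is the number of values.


The list has n = 7 elements.
Q1 index = floor(7 / 4) = floor(1.75) = 1
Counting from index 0 in the sorted data, the element at index 1 is 16.
Final answer: 16


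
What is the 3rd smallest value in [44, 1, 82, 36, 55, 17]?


Sort ascending: [1, 17, 36, 44, 55, 82]
The 3rd element (1-indexed) is at index 2.
Value = 36
Final answer: 36


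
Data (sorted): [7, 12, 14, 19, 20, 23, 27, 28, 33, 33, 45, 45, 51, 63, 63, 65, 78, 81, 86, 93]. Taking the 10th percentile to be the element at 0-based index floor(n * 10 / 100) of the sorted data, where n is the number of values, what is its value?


The dataset has n = 20 elements.
Index = floor(20 * 10 / 100) = floor(200 / 100) = floor(2) = 2
Counting from index 0 in the sorted data, the element at index 2 is 14.
Final answer: 14


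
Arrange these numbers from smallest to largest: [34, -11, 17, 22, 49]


Original list: [34, -11, 17, 22, 49]
Repeatedly take the smallest remaining element:
  Remaining [34, -11, 17, 22, 49] -> smallest is -11
  Remaining [34, 17, 22, 49] -> smallest is 17
  Remaining [34, 22, 49] -> smallest is 22
  Remaining [34, 49] -> smallest is 34
  Remaining [49] -> smallest is 49
Collecting the picks in order gives the sorted list.
Final answer: [-11, 17, 22, 34, 49]


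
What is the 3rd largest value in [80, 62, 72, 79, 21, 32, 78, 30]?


Sort descending: [80, 79, 78, 72, 62, 32, 30, 21]
The 3rd element (1-indexed) is at index 2.
Value = 78
Final answer: 78


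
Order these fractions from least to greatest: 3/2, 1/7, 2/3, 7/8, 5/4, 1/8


Convert to decimal for comparison:
  3/2 = 1.5
  1/7 = 0.1429
  2/3 = 0.6667
  7/8 = 0.875
  5/4 = 1.25
  1/8 = 0.125
Decimals in increasing order: 0.125 < 0.1429 < 0.6667 < 0.875 < 1.25 < 1.5
Writing each back as its fraction gives the sorted order.
Final answer: 1/8, 1/7, 2/3, 7/8, 5/4, 3/2


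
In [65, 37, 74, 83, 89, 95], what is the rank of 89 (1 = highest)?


Sort descending: [95, 89, 83, 74, 65, 37]
Find 89 in the sorted list.
89 is at position 2.
Final answer: 2


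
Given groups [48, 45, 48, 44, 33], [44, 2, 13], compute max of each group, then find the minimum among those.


Find max of each group:
  Group 1: [48, 45, 48, 44, 33] -> max = 48
  Group 2: [44, 2, 13] -> max = 44
Maxes: [48, 44]
Minimum of maxes = 44
Final answer: 44


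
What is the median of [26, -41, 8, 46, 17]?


First, sort the list: [-41, 8, 17, 26, 46]
The list has 5 elements (odd count).
The middle index is 2 (0-based), and the element there is 17.
Final answer: 17


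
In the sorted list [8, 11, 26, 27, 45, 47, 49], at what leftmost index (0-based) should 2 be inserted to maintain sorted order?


List is sorted: [8, 11, 26, 27, 45, 47, 49]
We need the leftmost position where 2 can be inserted, i.e. the first index whose element is >= 2 (or the end of the list if none is).
Binary search with low=0, high=7 (0-based indices):
  low=0, high=7, mid=3: a[3]=27 >= 2, so high = 3
  low=0, high=3, mid=1: a[1]=11 >= 2, so high = 1
  low=0, high=1, mid=0: a[0]=8 >= 2, so high = 0
Now low = high = 0, so the insertion index is 0.
Final answer: 0


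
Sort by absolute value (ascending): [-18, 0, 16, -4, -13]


Compute absolute values:
  |-18| = 18
  |0| = 0
  |16| = 16
  |-4| = 4
  |-13| = 13
Absolute values in increasing order: 0 < 4 < 13 < 16 < 18
Listing the original numbers in that order gives the answer.
Final answer: [0, -4, -13, 16, -18]


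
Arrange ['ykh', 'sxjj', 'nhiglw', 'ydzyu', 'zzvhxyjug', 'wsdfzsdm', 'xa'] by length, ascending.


Compute lengths:
  'ykh' has length 3
  'sxjj' has length 4
  'nhiglw' has length 6
  'ydzyu' has length 5
  'zzvhxyjug' has length 9
  'wsdfzsdm' has length 8
  'xa' has length 2
Lengths in increasing order: 2 < 3 < 4 < 5 < 6 < 8 < 9
Listing the words in that order gives the answer.
Final answer: ['xa', 'ykh', 'sxjj', 'ydzyu', 'nhiglw', 'wsdfzsdm', 'zzvhxyjug']


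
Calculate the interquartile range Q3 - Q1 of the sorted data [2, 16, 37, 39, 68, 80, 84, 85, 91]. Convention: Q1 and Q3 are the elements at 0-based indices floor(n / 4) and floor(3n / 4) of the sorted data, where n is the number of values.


The data has n = 9 elements.
Q1 index = floor(9 / 4) = floor(2.25) = 2; Q3 index = floor(3 * 9 / 4) = floor(6.75) = 6
Q1 = element at index 2 = 37
Q3 = element at index 6 = 84
IQR = 84 - 37 = 47
Final answer: 47


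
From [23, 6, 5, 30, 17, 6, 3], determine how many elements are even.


Check each element:
  23 is odd
  6 is even
  5 is odd
  30 is even
  17 is odd
  6 is even
  3 is odd
Evens: [6, 30, 6]
Count of evens = 3
Final answer: 3


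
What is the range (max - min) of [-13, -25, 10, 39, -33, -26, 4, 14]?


Maximum value: 39
Minimum value: -33
Range = 39 - (-33) = 72
Final answer: 72


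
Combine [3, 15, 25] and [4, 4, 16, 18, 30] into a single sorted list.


List A: [3, 15, 25]
List B: [4, 4, 16, 18, 30]
Repeatedly compare the front elements and take the smaller:
  3 vs 4 -> take 3
  15 vs 4 -> take 4
  15 vs 4 -> take 4
  15 vs 16 -> take 15
  25 vs 16 -> take 16
  25 vs 18 -> take 18
  25 vs 30 -> take 25
  A is exhausted; append the rest of B: [30]
Final answer: [3, 4, 4, 15, 16, 18, 25, 30]


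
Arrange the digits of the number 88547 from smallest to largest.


The number 88547 has digits: 8, 8, 5, 4, 7
Sorted: 4, 5, 7, 8, 8
Joining the sorted digits gives the result.
Final answer: 45788


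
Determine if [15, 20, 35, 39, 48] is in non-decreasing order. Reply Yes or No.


Check consecutive pairs:
  15 <= 20? True
  20 <= 35? True
  35 <= 39? True
  39 <= 48? True
Every consecutive pair is in order, so the list is non-decreasing.
Final answer: Yes


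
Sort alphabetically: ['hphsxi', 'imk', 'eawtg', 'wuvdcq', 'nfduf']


Compare strings character by character (the first differing letter decides):
  'eawtg' < 'hphsxi' since 'e' < 'h' at position 1
  'hphsxi' < 'imk' since 'h' < 'i' at position 1
  'imk' < 'nfduf' since 'i' < 'n' at position 1
  'nfduf' < 'wuvdcq' since 'n' < 'w' at position 1
Chaining these comparisons gives the alphabetical order.
Final answer: ['eawtg', 'hphsxi', 'imk', 'nfduf', 'wuvdcq']


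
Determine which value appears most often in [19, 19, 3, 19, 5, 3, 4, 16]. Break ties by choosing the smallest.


Count the frequency of each value:
  3 appears 2 time(s)
  4 appears 1 time(s)
  5 appears 1 time(s)
  16 appears 1 time(s)
  19 appears 3 time(s)
Maximum frequency is 3.
Only 19 reaches that frequency, so it is the mode.
Final answer: 19


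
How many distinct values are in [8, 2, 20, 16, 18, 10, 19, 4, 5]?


List all unique values:
Distinct values: [2, 4, 5, 8, 10, 16, 18, 19, 20]
Count = 9
Final answer: 9


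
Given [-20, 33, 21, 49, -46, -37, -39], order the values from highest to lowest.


Original list: [-20, 33, 21, 49, -46, -37, -39]
Repeatedly take the largest remaining element:
  Remaining [-20, 33, 21, 49, -46, -37, -39] -> largest is 49
  Remaining [-20, 33, 21, -46, -37, -39] -> largest is 33
  Remaining [-20, 21, -46, -37, -39] -> largest is 21
  Remaining [-20, -46, -37, -39] -> largest is -20
  Remaining [-46, -37, -39] -> largest is -37
  Remaining [-46, -39] -> largest is -39
  Remaining [-46] -> largest is -46
Collecting the picks in order gives the descending list.
Final answer: [49, 33, 21, -20, -37, -39, -46]


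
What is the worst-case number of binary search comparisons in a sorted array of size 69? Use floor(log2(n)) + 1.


Binary search halves the search space each step.
Maximum comparisons = floor(log2(69)) + 1
log2(69) = 6.1085
floor(log2(69)) = 6, so 6 + 1 = 7
Final answer: 7


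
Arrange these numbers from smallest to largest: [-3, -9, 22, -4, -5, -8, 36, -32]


Original list: [-3, -9, 22, -4, -5, -8, 36, -32]
Repeatedly take the smallest remaining element:
  Remaining [-3, -9, 22, -4, -5, -8, 36, -32] -> smallest is -32
  Remaining [-3, -9, 22, -4, -5, -8, 36] -> smallest is -9
  Remaining [-3, 22, -4, -5, -8, 36] -> smallest is -8
  Remaining [-3, 22, -4, -5, 36] -> smallest is -5
  Remaining [-3, 22, -4, 36] -> smallest is -4
  Remaining [-3, 22, 36] -> smallest is -3
  Remaining [22, 36] -> smallest is 22
  Remaining [36] -> smallest is 36
Collecting the picks in order gives the sorted list.
Final answer: [-32, -9, -8, -5, -4, -3, 22, 36]


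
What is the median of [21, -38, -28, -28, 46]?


First, sort the list: [-38, -28, -28, 21, 46]
The list has 5 elements (odd count).
The middle index is 2 (0-based), and the element there is -28.
Final answer: -28


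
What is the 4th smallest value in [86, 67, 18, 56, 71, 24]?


Sort ascending: [18, 24, 56, 67, 71, 86]
The 4th element (1-indexed) is at index 3.
Value = 67
Final answer: 67


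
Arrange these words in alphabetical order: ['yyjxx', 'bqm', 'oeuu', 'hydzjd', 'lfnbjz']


Compare strings character by character (the first differing letter decides):
  'bqm' < 'hydzjd' since 'b' < 'h' at position 1
  'hydzjd' < 'lfnbjz' since 'h' < 'l' at position 1
  'lfnbjz' < 'oeuu' since 'l' < 'o' at position 1
  'oeuu' < 'yyjxx' since 'o' < 'y' at position 1
Chaining these comparisons gives the alphabetical order.
Final answer: ['bqm', 'hydzjd', 'lfnbjz', 'oeuu', 'yyjxx']


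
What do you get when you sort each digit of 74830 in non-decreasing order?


The number 74830 has digits: 7, 4, 8, 3, 0
Sorted: 0, 3, 4, 7, 8
Joining the sorted digits gives the result.
Final answer: 03478


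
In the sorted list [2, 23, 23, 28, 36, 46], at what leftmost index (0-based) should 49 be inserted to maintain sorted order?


List is sorted: [2, 23, 23, 28, 36, 46]
We need the leftmost position where 49 can be inserted, i.e. the first index whose element is >= 49 (or the end of the list if none is).
Binary search with low=0, high=6 (0-based indices):
  low=0, high=6, mid=3: a[3]=28 < 49, so low = 4
  low=4, high=6, mid=5: a[5]=46 < 49, so low = 6
Now low = high = 6, so the insertion index is 6.
Final answer: 6


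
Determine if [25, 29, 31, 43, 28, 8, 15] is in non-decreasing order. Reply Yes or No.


Check consecutive pairs:
  25 <= 29? True
  29 <= 31? True
  31 <= 43? True
  43 <= 28? False
  28 <= 8? False
  8 <= 15? True
2 consecutive pair(s) are out of order, so the list is not sorted.
Final answer: No


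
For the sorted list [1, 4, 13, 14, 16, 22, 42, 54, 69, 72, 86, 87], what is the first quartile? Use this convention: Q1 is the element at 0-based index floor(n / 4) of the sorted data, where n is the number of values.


The list has n = 12 elements.
Q1 index = floor(12 / 4) = floor(3) = 3
Counting from index 0 in the sorted data, the element at index 3 is 14.
Final answer: 14


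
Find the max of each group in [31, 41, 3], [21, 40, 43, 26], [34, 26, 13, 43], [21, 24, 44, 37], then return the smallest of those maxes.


Find max of each group:
  Group 1: [31, 41, 3] -> max = 41
  Group 2: [21, 40, 43, 26] -> max = 43
  Group 3: [34, 26, 13, 43] -> max = 43
  Group 4: [21, 24, 44, 37] -> max = 44
Maxes: [41, 43, 43, 44]
Minimum of maxes = 41
Final answer: 41


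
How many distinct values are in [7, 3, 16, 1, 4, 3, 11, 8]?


List all unique values:
Distinct values: [1, 3, 4, 7, 8, 11, 16]
Count = 7
Final answer: 7


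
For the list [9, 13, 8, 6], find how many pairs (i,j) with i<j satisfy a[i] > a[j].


For each element, count the later elements that are smaller than it:
  9 (index 0): smaller elements after it = [8, 6] -> 2
  13 (index 1): smaller elements after it = [8, 6] -> 2
  8 (index 2): smaller elements after it = [6] -> 1
Total inversions = 2 + 2 + 1 = 5
Final answer: 5


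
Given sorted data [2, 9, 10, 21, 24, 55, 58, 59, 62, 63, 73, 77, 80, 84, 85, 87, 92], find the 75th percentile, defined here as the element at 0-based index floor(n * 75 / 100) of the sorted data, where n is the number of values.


The dataset has n = 17 elements.
Index = floor(17 * 75 / 100) = floor(1275 / 100) = floor(12.75) = 12
Counting from index 0 in the sorted data, the element at index 12 is 80.
Final answer: 80


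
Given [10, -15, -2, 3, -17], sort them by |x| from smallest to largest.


Compute absolute values:
  |10| = 10
  |-15| = 15
  |-2| = 2
  |3| = 3
  |-17| = 17
Absolute values in increasing order: 2 < 3 < 10 < 15 < 17
Listing the original numbers in that order gives the answer.
Final answer: [-2, 3, 10, -15, -17]


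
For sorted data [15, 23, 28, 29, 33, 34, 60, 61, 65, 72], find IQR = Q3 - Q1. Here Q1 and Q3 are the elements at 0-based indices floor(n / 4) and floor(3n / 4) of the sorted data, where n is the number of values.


The data has n = 10 elements.
Q1 index = floor(10 / 4) = floor(2.5) = 2; Q3 index = floor(3 * 10 / 4) = floor(7.5) = 7
Q1 = element at index 2 = 28
Q3 = element at index 7 = 61
IQR = 61 - 28 = 33
Final answer: 33


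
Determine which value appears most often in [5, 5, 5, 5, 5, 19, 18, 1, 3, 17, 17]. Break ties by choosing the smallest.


Count the frequency of each value:
  1 appears 1 time(s)
  3 appears 1 time(s)
  5 appears 5 time(s)
  17 appears 2 time(s)
  18 appears 1 time(s)
  19 appears 1 time(s)
Maximum frequency is 5.
Only 5 reaches that frequency, so it is the mode.
Final answer: 5


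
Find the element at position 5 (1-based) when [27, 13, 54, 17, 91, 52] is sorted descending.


Sort descending: [91, 54, 52, 27, 17, 13]
The 5th element (1-indexed) is at index 4.
Value = 17
Final answer: 17


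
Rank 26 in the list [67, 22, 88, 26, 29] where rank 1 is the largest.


Sort descending: [88, 67, 29, 26, 22]
Find 26 in the sorted list.
26 is at position 4.
Final answer: 4


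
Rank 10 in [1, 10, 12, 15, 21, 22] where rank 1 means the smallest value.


Sort ascending: [1, 10, 12, 15, 21, 22]
Find 10 in the sorted list.
10 is at position 2 (1-indexed).
Final answer: 2


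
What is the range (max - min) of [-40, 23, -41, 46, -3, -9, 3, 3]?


Maximum value: 46
Minimum value: -41
Range = 46 - (-41) = 87
Final answer: 87


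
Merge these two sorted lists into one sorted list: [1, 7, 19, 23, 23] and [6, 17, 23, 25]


List A: [1, 7, 19, 23, 23]
List B: [6, 17, 23, 25]
Repeatedly compare the front elements and take the smaller:
  1 vs 6 -> take 1
  7 vs 6 -> take 6
  7 vs 17 -> take 7
  19 vs 17 -> take 17
  19 vs 23 -> take 19
  23 vs 23 -> take 23
  23 vs 23 -> take 23
  A is exhausted; append the rest of B: [23, 25]
Final answer: [1, 6, 7, 17, 19, 23, 23, 23, 25]


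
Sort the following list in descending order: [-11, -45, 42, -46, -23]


Original list: [-11, -45, 42, -46, -23]
Repeatedly take the largest remaining element:
  Remaining [-11, -45, 42, -46, -23] -> largest is 42
  Remaining [-11, -45, -46, -23] -> largest is -11
  Remaining [-45, -46, -23] -> largest is -23
  Remaining [-45, -46] -> largest is -45
  Remaining [-46] -> largest is -46
Collecting the picks in order gives the descending list.
Final answer: [42, -11, -23, -45, -46]


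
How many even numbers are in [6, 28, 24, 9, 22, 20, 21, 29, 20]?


Check each element:
  6 is even
  28 is even
  24 is even
  9 is odd
  22 is even
  20 is even
  21 is odd
  29 is odd
  20 is even
Evens: [6, 28, 24, 22, 20, 20]
Count of evens = 6
Final answer: 6


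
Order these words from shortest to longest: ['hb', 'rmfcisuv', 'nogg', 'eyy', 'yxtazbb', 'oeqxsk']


Compute lengths:
  'hb' has length 2
  'rmfcisuv' has length 8
  'nogg' has length 4
  'eyy' has length 3
  'yxtazbb' has length 7
  'oeqxsk' has length 6
Lengths in increasing order: 2 < 3 < 4 < 6 < 7 < 8
Listing the words in that order gives the answer.
Final answer: ['hb', 'eyy', 'nogg', 'oeqxsk', 'yxtazbb', 'rmfcisuv']


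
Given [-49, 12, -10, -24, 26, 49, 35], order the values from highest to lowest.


Original list: [-49, 12, -10, -24, 26, 49, 35]
Repeatedly take the largest remaining element:
  Remaining [-49, 12, -10, -24, 26, 49, 35] -> largest is 49
  Remaining [-49, 12, -10, -24, 26, 35] -> largest is 35
  Remaining [-49, 12, -10, -24, 26] -> largest is 26
  Remaining [-49, 12, -10, -24] -> largest is 12
  Remaining [-49, -10, -24] -> largest is -10
  Remaining [-49, -24] -> largest is -24
  Remaining [-49] -> largest is -49
Collecting the picks in order gives the descending list.
Final answer: [49, 35, 26, 12, -10, -24, -49]


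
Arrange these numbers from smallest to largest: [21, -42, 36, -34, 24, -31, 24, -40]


Original list: [21, -42, 36, -34, 24, -31, 24, -40]
Repeatedly take the smallest remaining element:
  Remaining [21, -42, 36, -34, 24, -31, 24, -40] -> smallest is -42
  Remaining [21, 36, -34, 24, -31, 24, -40] -> smallest is -40
  Remaining [21, 36, -34, 24, -31, 24] -> smallest is -34
  Remaining [21, 36, 24, -31, 24] -> smallest is -31
  Remaining [21, 36, 24, 24] -> smallest is 21
  Remaining [36, 24, 24] -> smallest is 24
  Remaining [36, 24] -> smallest is 24
  Remaining [36] -> smallest is 36
Collecting the picks in order gives the sorted list.
Final answer: [-42, -40, -34, -31, 21, 24, 24, 36]


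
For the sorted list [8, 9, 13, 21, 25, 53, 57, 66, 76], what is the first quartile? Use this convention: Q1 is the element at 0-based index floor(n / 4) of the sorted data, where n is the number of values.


The list has n = 9 elements.
Q1 index = floor(9 / 4) = floor(2.25) = 2
Counting from index 0 in the sorted data, the element at index 2 is 13.
Final answer: 13
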